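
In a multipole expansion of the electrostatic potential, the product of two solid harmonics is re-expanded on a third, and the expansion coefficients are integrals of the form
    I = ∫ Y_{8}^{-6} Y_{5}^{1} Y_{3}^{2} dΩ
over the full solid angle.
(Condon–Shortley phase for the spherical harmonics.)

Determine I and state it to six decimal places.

0.000000

-6 + 1 + 2 = -3 ≠ 0: azimuthal integral kills it; I = 0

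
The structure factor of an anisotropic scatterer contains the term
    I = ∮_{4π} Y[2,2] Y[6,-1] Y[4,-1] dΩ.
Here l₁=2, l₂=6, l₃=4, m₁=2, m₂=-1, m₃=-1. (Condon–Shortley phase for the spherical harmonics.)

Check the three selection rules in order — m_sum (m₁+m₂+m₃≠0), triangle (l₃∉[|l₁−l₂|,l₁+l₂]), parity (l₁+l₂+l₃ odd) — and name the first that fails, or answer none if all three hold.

none

azimuthal sum: 2 − 1 − 1 = 0  ✓
4 ≤ 4 ≤ 8 (triangle on l)  ✓
L = 2 + 6 + 4 = 12 (even)  ✓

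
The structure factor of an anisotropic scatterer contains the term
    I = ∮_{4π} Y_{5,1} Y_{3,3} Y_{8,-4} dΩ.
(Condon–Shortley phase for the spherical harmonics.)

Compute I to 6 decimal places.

Rules hold: Σm=0, L=16 even, 2≤8≤8.
N = 11·7·17 = 1309
Δ = 0!·10!·6!/17! = 1/136136
Racah Σ t=0..0: t=0:+1/518400 = 1/518400
⇒ 3j(5 3 8; 0 0 0)² = 56/2431, sgn +1
Racah Σ t=0..0: t=0:+1/12441600 = 1/12441600
⇒ 3j(5 3 8; 1 3 -4)² = 3/442, sgn +1
4πI² = N·(3j₀)²·(3jₘ)² = 588/2873
I = +1·√(0.204664/4π) = 0.12761917

0.127619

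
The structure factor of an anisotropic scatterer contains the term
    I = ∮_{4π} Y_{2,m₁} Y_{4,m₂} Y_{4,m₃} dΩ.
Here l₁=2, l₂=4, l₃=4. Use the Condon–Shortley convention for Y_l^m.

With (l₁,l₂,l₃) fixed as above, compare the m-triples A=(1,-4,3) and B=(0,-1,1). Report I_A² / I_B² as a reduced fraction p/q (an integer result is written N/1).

l's match ⇒ only the (l;m) 3-j factors differ between A and B.
A: triangle coeff Δ(2,4,4) = 1/13860; Σ_t [0,0]: t=0:+1/1440 = 1/1440; (3j)²=7/165 [(2 4 4; 1 -4 3)], sign=-1
B: triangle coeff Δ(2,4,4) = 1/13860; Σ_t [0,2]: t=0:+1/144 t=1:−1/48 t=2:+1/480 = -17/1440; (3j)²=289/13860 [(2 4 4; 0 -1 1)], sign=+1
I_A²/I_B² = (7/165)/(289/13860) = 588/289

588/289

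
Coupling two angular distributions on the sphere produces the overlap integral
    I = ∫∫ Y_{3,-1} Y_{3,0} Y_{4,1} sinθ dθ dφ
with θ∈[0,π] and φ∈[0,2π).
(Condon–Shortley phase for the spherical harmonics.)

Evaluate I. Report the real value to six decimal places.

-0.099323

m-sum 0 ✓  L=10 even ✓  0≤4≤6 ✓
Π(2lᵢ+1) = 7×7×9 = 441
triangle coeff Δ(3,3,4) = 1/34650
Σ_t [0,2]: t=0:+1/72 t=1:−1/16 t=2:+1/72 = -5/144
(3j)²=2/77 [(3 3 4; 0 0 0)], sign=-1
Σ_t [0,2]: t=0:+1/288 t=1:−1/24 t=2:+1/48 = -5/288
(3j)²=5/462 [(3 3 4; -1 0 1)], sign=+1
⇒ 4πI² = 15/121
I = (-1)√(15/121/(4π)) = -0.09932258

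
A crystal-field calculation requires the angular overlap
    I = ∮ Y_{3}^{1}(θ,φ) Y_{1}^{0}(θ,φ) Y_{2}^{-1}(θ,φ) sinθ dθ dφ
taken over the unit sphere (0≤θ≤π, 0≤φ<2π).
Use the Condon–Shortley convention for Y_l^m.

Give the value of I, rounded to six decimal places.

-0.233597

Rules hold: Σm=0, L=6 even, 2≤2≤4.
N = 7·3·5 = 105
Δ = 2!·4!·0!/7! = 1/105
Racah Σ t=1..1: t=1:−1/4 = -1/4
⇒ 3j(3 1 2; 0 0 0)² = 3/35, sgn -1
Racah Σ t=1..1: t=1:−1/6 = -1/6
⇒ 3j(3 1 2; 1 0 -1)² = 8/105, sgn +1
4πI² = N·(3j₀)²·(3jₘ)² = 24/35
I = -1·√(0.685714/4π) = -0.23359668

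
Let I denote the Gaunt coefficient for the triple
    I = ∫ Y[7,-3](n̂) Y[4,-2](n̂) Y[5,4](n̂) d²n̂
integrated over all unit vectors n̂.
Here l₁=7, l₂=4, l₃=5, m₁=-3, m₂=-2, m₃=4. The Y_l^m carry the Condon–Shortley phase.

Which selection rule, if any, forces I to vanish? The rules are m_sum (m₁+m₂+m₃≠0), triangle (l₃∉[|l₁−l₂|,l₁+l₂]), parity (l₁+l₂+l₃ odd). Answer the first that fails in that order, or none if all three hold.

m_sum

Σmᵢ = -1  ✗
l₃∈[|l₁−l₂|,l₁+l₂]=[3,11], have l₃=5
Σlᵢ = 16 ⇒ even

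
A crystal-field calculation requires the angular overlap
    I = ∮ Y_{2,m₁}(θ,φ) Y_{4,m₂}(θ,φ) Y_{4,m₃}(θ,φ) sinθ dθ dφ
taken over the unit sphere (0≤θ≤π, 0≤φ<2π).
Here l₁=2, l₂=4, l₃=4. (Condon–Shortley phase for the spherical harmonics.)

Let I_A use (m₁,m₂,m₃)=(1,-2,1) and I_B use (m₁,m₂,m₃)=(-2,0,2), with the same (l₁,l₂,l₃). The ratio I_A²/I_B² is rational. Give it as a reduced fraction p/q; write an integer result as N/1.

Same 2,4,4: normalisation and zero-m 3j drop out of the ratio.
A: Δ: 2! 2! 6! / 11! → 1/13860; sum: t=0:+1/96 t=1:−1/240 = 1/160; 3j²(2 4 4; 1 -2 1) = Δ·Π!·Σ² = 27/1540  (sign -1)
B: Δ: 2! 2! 6! / 11! → 1/13860; sum: t=2:+1/192 = 1/192; 3j²(2 4 4; -2 0 2) = Δ·Π!·Σ² = 3/77  (sign +1)
I_A²/I_B² = (27/1540)/(3/77) = 9/20

9/20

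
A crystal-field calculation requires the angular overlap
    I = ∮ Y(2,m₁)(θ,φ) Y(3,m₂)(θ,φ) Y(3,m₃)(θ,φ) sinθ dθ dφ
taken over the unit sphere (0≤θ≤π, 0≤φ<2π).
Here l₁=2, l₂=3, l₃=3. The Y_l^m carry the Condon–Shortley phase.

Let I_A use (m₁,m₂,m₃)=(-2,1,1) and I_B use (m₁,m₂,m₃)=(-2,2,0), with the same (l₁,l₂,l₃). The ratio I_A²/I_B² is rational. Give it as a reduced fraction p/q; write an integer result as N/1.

Shared (l₁,l₂,l₃)=(2,3,3): N and (l;000)² cancel in I_A²/I_B².
A: Δ = 2!·2!·4!/9! = 1/3780; Racah Σ t=2..2: t=2:+1/16 = 1/16; ⇒ 3j(2 3 3; -2 1 1)² = 2/35, sgn +1
B: Δ = 2!·2!·4!/9! = 1/3780; Racah Σ t=2..2: t=2:+1/24 = 1/24; ⇒ 3j(2 3 3; -2 2 0)² = 1/21, sgn -1
I_A²/I_B² = (2/35)/(1/21) = 6/5

6/5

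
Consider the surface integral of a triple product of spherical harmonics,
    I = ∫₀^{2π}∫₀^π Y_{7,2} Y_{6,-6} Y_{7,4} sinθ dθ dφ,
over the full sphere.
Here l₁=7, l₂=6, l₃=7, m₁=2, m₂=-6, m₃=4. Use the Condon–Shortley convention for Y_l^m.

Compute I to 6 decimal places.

m-sum 0 ✓  L=20 even ✓  1≤7≤13 ✓
Π(2lᵢ+1) = 15×13×15 = 2925
triangle coeff Δ(7,6,7) = 1/2444321880
Σ_t [0,6]: t=0:+1/2612736000 t=1:−1/20736000 t=2:+1/1658880 t=3:−1/746496 t=4:+1/1658880 t=5:−1/20736000 t=6:+1/2612736000 = -1/4354560
(3j)²=1000/138567 [(7 6 7; 0 0 0)], sign=+1
Σ_t [0,0]: t=0:+1/373248000 = 1/373248000
(3j)²=308/20995 [(7 6 7; 2 -6 4)], sign=-1
⇒ 4πI² = 420000/1356277
I = (-1)√(420000/1356277/(4π)) = -0.15698043

-0.156980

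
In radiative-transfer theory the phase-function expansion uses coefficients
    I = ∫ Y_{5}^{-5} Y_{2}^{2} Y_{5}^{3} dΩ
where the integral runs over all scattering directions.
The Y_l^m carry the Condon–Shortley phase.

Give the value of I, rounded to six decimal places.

m-sum 0 ✓  L=12 even ✓  3≤5≤7 ✓
Π(2lᵢ+1) = 11×5×11 = 605
triangle coeff Δ(5,2,5) = 1/38610
Σ_t [0,2]: t=0:+1/2880 t=1:−1/576 t=2:+1/2880 = -1/960
(3j)²=10/429 [(5 2 5; 0 0 0)], sign=+1
Σ_t [2,2]: t=2:+1/161280 = 1/161280
(3j)²=1/143 [(5 2 5; -5 2 3)], sign=+1
⇒ 4πI² = 50/507
I = (+1)√(50/507/(4π)) = 0.08858824

0.088588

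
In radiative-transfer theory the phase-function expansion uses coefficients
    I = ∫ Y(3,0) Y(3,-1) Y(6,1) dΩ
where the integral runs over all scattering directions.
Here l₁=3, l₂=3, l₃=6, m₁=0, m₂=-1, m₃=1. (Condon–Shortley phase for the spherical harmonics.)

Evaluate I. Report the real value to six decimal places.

Rules hold: Σm=0, L=12 even, 0≤6≤6.
N = 7·7·13 = 637
Δ = 0!·6!·6!/13! = 1/12012
Racah Σ t=0..0: t=0:+1/1296 = 1/1296
⇒ 3j(3 3 6; 0 0 0)² = 100/3003, sgn +1
Racah Σ t=0..0: t=0:+1/1728 = 1/1728
⇒ 3j(3 3 6; 0 -1 1)² = 25/858, sgn -1
4πI² = N·(3j₀)²·(3jₘ)² = 8750/14157
I = -1·√(0.618069/4π) = -0.22177545

-0.221775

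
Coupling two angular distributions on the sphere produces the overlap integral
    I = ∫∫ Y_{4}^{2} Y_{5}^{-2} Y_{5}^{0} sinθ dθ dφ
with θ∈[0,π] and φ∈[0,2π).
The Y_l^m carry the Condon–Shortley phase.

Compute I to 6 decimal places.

m-sum 0 ✓  L=14 even ✓  1≤5≤9 ✓
Π(2lᵢ+1) = 9×11×11 = 1089
triangle coeff Δ(4,5,5) = 1/3153150
Σ_t [0,4]: t=0:+1/69120 t=1:−1/1728 t=2:+1/576 t=3:−1/1728 t=4:+1/69120 = 7/11520
(3j)²=2/143 [(4 5 5; 0 0 0)], sign=-1
Σ_t [0,2]: t=0:+1/3456 t=1:−1/1728 t=2:+1/11520 = -7/34560
(3j)²=7/858 [(4 5 5; 2 -2 0)], sign=+1
⇒ 4πI² = 21/169
I = (-1)√(21/169/(4π)) = -0.09944006

-0.099440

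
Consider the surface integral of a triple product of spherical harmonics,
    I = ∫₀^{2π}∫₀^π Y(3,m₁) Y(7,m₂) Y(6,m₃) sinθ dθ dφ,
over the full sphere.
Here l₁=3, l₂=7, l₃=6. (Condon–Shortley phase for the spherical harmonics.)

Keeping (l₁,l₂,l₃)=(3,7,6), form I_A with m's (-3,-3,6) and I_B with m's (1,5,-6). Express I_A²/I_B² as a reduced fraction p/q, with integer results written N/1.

Same 3,7,6: normalisation and zero-m 3j drop out of the ratio.
A: Δ: 4! 2! 10! / 17! → 1/2042040; sum: t=4:+1/174182400 = 1/174182400; 3j²(3 7 6; -3 -3 6) = Δ·Π!·Σ² = 3/6188  (sign +1)
B: Δ: 4! 2! 10! / 17! → 1/2042040; sum: t=2:+1/29030400 = 1/29030400; 3j²(3 7 6; 1 5 -6) = Δ·Π!·Σ² = 99/7735  (sign +1)
I_A²/I_B² = (3/6188)/(99/7735) = 5/132

5/132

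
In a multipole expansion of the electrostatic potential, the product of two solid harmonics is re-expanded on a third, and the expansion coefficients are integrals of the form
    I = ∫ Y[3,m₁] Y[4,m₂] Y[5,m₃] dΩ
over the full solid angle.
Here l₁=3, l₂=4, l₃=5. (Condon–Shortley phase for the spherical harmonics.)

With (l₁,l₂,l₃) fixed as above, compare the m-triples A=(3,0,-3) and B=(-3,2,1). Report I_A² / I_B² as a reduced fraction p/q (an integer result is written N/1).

l's match ⇒ only the (l;m) 3-j factors differ between A and B.
A: triangle coeff Δ(3,4,5) = 1/180180; Σ_t [0,0]: t=0:+1/2304 = 1/2304; (3j)²=5/143 [(3 4 5; 3 0 -3)], sign=+1
B: triangle coeff Δ(3,4,5) = 1/180180; Σ_t [2,2]: t=2:+1/2304 = 1/2304; (3j)²=75/4004 [(3 4 5; -3 2 1)], sign=+1
I_A²/I_B² = (5/143)/(75/4004) = 28/15

28/15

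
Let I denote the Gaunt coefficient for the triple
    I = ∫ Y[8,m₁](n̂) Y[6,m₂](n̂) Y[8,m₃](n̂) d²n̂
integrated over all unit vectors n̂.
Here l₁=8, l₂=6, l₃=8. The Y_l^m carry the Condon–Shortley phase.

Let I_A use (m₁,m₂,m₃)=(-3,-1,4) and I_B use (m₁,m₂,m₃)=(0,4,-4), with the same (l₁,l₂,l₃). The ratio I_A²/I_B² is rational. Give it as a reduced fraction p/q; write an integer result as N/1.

875/792

Same 8,6,8: normalisation and zero-m 3j drop out of the ratio.
A: Δ: 6! 10! 6! / 23! → 1/13742520792; sum: t=1:−1/20901888000 t=2:+1/627056640 t=3:−1/139345920 t=4:+1/174182400 t=5:−1/1492992000 = -1/1791590400; 3j²(8 6 8; -3 -1 4) = Δ·Π!·Σ² = 875/1158924  (sign -1)
B: Δ: 6! 10! 6! / 23! → 1/13742520792; sum: t=4:+1/597196800 t=5:−1/435456000 t=6:+1/2786918400 = -11/41803776000; 3j²(8 6 8; 0 4 -4) = Δ·Π!·Σ² = 66/96577  (sign -1)
I_A²/I_B² = (875/1158924)/(66/96577) = 875/792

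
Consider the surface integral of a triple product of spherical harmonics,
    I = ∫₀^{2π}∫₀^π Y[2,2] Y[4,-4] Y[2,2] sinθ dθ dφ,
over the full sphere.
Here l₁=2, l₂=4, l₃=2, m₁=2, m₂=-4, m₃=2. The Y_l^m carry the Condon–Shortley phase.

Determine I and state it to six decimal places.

0.337168

Rules hold: Σm=0, L=8 even, 2≤2≤6.
N = 5·9·5 = 225
Δ = 4!·0!·4!/9! = 1/630
Racah Σ t=2..2: t=2:+1/16 = 1/16
⇒ 3j(2 4 2; 0 0 0)² = 2/35, sgn +1
Racah Σ t=0..0: t=0:+1/576 = 1/576
⇒ 3j(2 4 2; 2 -4 2)² = 1/9, sgn +1
4πI² = N·(3j₀)²·(3jₘ)² = 10/7
I = +1·√(1.42857/4π) = 0.33716777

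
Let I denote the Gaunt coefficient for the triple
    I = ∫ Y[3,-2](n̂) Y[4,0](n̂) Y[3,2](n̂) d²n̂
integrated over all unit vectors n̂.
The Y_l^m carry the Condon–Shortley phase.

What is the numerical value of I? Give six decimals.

m-sum 0 ✓  L=10 even ✓  1≤3≤7 ✓
Π(2lᵢ+1) = 7×9×7 = 441
triangle coeff Δ(3,4,3) = 1/34650
Σ_t [1,3]: t=1:−1/72 t=2:+1/16 t=3:−1/72 = 5/144
(3j)²=2/77 [(3 4 3; 0 0 0)], sign=-1
Σ_t [3,4]: t=3:−1/72 t=4:+1/576 = -7/576
(3j)²=7/198 [(3 4 3; -2 0 2)], sign=+1
⇒ 4πI² = 49/121
I = (-1)√(49/121/(4π)) = -0.17951487

-0.179515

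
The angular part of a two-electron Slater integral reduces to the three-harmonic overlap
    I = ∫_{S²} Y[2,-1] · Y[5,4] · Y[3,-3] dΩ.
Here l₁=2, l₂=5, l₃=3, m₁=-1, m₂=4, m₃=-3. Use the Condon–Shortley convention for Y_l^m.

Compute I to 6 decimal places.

0.219610

m-sum 0 ✓  L=10 even ✓  3≤3≤7 ✓
Π(2lᵢ+1) = 5×11×7 = 385
triangle coeff Δ(2,5,3) = 1/2310
Σ_t [2,2]: t=2:+1/144 = 1/144
(3j)²=10/231 [(2 5 3; 0 0 0)], sign=-1
Σ_t [3,3]: t=3:−1/4320 = -1/4320
(3j)²=2/55 [(2 5 3; -1 4 -3)], sign=-1
⇒ 4πI² = 20/33
I = (+1)√(20/33/(4π)) = 0.21961050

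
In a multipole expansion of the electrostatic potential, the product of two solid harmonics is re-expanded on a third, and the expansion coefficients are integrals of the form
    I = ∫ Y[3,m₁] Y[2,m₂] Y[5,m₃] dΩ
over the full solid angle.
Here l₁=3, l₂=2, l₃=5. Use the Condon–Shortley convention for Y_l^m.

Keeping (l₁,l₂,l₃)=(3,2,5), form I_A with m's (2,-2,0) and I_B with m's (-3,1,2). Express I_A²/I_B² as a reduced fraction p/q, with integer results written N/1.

l's match ⇒ only the (l;m) 3-j factors differ between A and B.
A: triangle coeff Δ(3,2,5) = 1/2310; Σ_t [0,0]: t=0:+1/2880 = 1/2880; (3j)²=1/462 [(3 2 5; 2 -2 0)], sign=-1
B: triangle coeff Δ(3,2,5) = 1/2310; Σ_t [0,0]: t=0:+1/4320 = 1/4320; (3j)²=1/330 [(3 2 5; -3 1 2)], sign=-1
I_A²/I_B² = (1/462)/(1/330) = 5/7

5/7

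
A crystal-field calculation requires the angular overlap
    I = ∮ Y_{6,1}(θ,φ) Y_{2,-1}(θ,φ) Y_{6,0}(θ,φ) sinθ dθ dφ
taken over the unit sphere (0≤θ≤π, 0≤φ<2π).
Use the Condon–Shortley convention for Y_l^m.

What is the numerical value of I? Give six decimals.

Rules hold: Σm=0, L=14 even, 4≤6≤8.
N = 13·5·13 = 845
Δ = 2!·10!·2!/15! = 1/90090
Racah Σ t=0..2: t=0:+1/69120 t=1:−1/14400 t=2:+1/69120 = -7/172800
⇒ 3j(6 2 6; 0 0 0)² = 14/715, sgn -1
Racah Σ t=0..1: t=0:+1/28800 t=1:−1/34560 = 1/172800
⇒ 3j(6 2 6; 1 -1 0)² = 1/1430, sgn +1
4πI² = N·(3j₀)²·(3jₘ)² = 7/605
I = -1·√(0.0115702/4π) = -0.03034355

-0.030344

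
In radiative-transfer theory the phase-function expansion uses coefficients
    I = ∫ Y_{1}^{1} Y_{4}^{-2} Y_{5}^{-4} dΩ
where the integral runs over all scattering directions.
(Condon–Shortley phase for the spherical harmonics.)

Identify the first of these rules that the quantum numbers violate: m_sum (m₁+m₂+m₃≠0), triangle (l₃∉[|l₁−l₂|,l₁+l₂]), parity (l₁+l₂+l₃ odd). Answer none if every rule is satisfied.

m_sum

m₁+m₂+m₃ = 1 − 2 − 4 = -5  ✗
triangle: |1−4|=3 ≤ l₃=5 ≤ 1+4=5
parity: l₁+l₂+l₃ = 10 is even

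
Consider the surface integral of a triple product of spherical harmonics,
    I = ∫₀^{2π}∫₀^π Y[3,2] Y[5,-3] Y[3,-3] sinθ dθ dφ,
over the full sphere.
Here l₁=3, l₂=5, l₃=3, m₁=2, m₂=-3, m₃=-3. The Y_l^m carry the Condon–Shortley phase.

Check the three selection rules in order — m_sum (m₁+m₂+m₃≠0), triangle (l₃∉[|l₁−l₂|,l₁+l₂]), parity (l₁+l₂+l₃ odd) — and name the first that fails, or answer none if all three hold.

m_sum

Σmᵢ = -4  ✗
l₃∈[|l₁−l₂|,l₁+l₂]=[2,8], have l₃=3
Σlᵢ = 11 ⇒ odd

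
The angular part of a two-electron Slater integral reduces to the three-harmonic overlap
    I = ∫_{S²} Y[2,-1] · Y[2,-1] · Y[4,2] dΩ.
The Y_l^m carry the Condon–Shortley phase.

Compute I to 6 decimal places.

0.254875

Checks pass: Σm=0; 8 even; l₃=4∈[0,4].
(2·2+1)(2·2+1)(2·4+1) = 225
Δ: 0! 4! 4! / 9! → 1/630
sum: t=0:+1/16 = 1/16
3j²(2 2 4; 0 0 0) = Δ·Π!·Σ² = 2/35  (sign +1)
sum: t=0:+1/36 = 1/36
3j²(2 2 4; -1 -1 2) = Δ·Π!·Σ² = 4/63  (sign +1)
combine: 4πI² = 225·2/35·4/63 = 40/49
take √, sign +1: I = 0.25487487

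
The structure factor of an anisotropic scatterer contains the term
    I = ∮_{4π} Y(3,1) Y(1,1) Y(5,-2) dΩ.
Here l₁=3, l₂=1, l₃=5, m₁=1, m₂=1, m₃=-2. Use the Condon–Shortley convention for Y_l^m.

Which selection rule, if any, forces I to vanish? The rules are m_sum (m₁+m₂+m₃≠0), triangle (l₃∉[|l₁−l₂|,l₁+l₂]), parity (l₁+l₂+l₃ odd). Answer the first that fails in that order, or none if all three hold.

triangle

azimuthal sum: 1 + 1 − 2 = 0  ✓
2 ≤ 5 ≤ 4 (triangle on l)  ✗
L = 3 + 1 + 5 = 9 (odd)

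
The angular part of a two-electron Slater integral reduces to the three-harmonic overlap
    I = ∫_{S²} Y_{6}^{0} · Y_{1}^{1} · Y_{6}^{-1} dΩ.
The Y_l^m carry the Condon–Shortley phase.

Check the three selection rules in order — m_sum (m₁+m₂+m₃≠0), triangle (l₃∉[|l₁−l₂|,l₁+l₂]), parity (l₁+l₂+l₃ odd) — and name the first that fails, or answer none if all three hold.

azimuthal sum: 0 + 1 − 1 = 0  ✓
5 ≤ 6 ≤ 7 (triangle on l)  ✓
L = 6 + 1 + 6 = 13 (odd)  ✗

parity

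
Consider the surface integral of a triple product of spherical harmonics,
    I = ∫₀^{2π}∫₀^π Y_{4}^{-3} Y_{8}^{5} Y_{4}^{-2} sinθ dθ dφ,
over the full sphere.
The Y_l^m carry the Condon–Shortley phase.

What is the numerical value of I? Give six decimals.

-0.240299

m-sum 0 ✓  L=16 even ✓  4≤4≤12 ✓
Π(2lᵢ+1) = 9×17×9 = 1377
triangle coeff Δ(4,8,4) = 1/218790
Σ_t [4,4]: t=4:+1/331776 = 1/331776
(3j)²=490/21879 [(4 8 4; 0 0 0)], sign=+1
Σ_t [7,7]: t=7:−1/7257600 = -1/7257600
(3j)²=2/85 [(4 8 4; -3 5 -2)], sign=-1
⇒ 4πI² = 1764/2431
I = (-1)√(1764/2431/(4π)) = -0.24029895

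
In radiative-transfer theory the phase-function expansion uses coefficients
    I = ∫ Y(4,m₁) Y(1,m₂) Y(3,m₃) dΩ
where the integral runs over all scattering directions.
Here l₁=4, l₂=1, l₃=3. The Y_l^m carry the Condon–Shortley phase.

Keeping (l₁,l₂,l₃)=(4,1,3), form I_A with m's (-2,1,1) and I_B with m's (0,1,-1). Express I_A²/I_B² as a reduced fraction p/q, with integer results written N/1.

5/2

Shared (l₁,l₂,l₃)=(4,1,3): N and (l;000)² cancel in I_A²/I_B².
A: Δ = 2!·6!·0!/9! = 1/252; Racah Σ t=2..2: t=2:+1/96 = 1/96; ⇒ 3j(4 1 3; -2 1 1)² = 5/84, sgn +1
B: Δ = 2!·6!·0!/9! = 1/252; Racah Σ t=2..2: t=2:+1/96 = 1/96; ⇒ 3j(4 1 3; 0 1 -1)² = 1/42, sgn +1
I_A²/I_B² = (5/84)/(1/42) = 5/2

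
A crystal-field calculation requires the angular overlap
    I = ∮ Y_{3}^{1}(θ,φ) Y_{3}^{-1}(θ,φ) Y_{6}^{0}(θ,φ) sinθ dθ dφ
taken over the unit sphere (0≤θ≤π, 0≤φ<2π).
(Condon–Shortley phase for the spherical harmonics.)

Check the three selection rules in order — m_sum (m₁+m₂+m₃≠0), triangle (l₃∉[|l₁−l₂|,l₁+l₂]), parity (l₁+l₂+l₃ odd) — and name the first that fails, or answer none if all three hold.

Σmᵢ = 0  ✓
l₃∈[|l₁−l₂|,l₁+l₂]=[0,6], have l₃=6  ✓
Σlᵢ = 12 ⇒ even  ✓

none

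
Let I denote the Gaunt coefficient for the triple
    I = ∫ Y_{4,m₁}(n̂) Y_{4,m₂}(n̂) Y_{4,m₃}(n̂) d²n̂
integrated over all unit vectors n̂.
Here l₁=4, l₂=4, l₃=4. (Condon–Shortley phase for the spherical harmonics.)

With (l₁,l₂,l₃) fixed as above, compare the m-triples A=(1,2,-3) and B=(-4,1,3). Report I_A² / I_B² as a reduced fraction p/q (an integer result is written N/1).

l's match ⇒ only the (l;m) 3-j factors differ between A and B.
A: triangle coeff Δ(4,4,4) = 1/450450; Σ_t [2,3]: t=2:+1/576 t=3:−1/864 = 1/1728; (3j)²=5/1287 [(4 4 4; 1 2 -3)], sign=-1
B: triangle coeff Δ(4,4,4) = 1/450450; Σ_t [4,4]: t=4:+1/3456 = 1/3456; (3j)²=35/1287 [(4 4 4; -4 1 3)], sign=-1
I_A²/I_B² = (5/1287)/(35/1287) = 1/7

1/7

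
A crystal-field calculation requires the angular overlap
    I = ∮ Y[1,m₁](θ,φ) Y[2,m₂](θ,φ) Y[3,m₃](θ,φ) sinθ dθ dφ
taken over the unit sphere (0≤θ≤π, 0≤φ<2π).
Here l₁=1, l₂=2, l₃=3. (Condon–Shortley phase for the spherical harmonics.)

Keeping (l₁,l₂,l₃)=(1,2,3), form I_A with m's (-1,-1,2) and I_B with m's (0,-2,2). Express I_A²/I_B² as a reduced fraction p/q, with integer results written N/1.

2/1

l's match ⇒ only the (l;m) 3-j factors differ between A and B.
A: triangle coeff Δ(1,2,3) = 1/105; Σ_t [0,0]: t=0:+1/12 = 1/12; (3j)²=2/21 [(1 2 3; -1 -1 2)], sign=-1
B: triangle coeff Δ(1,2,3) = 1/105; Σ_t [0,0]: t=0:+1/24 = 1/24; (3j)²=1/21 [(1 2 3; 0 -2 2)], sign=-1
I_A²/I_B² = (2/21)/(1/21) = 2/1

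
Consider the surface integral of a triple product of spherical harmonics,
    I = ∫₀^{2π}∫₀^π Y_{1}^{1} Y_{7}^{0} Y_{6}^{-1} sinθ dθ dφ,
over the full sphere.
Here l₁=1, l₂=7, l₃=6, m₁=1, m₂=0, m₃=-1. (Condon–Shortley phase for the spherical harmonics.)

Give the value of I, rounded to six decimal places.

0.160342

m-sum 0 ✓  L=14 even ✓  6≤6≤8 ✓
Π(2lᵢ+1) = 3×15×13 = 585
triangle coeff Δ(1,7,6) = 1/1365
Σ_t [1,1]: t=1:−1/518400 = -1/518400
(3j)²=7/195 [(1 7 6; 0 0 0)], sign=-1
Σ_t [0,0]: t=0:+1/1209600 = 1/1209600
(3j)²=1/65 [(1 7 6; 1 0 -1)], sign=-1
⇒ 4πI² = 21/65
I = (+1)√(21/65/(4π)) = 0.16034227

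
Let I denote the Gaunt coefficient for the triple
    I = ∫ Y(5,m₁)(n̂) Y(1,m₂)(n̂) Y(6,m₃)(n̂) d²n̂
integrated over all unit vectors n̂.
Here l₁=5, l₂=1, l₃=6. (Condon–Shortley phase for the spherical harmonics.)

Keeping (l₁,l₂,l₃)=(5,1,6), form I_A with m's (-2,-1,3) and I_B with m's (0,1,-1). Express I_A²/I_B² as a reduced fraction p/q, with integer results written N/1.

12/7

Same 5,1,6: normalisation and zero-m 3j drop out of the ratio.
A: Δ: 0! 10! 2! / 13! → 1/858; sum: t=0:+1/60480 = 1/60480; 3j²(5 1 6; -2 -1 3) = Δ·Π!·Σ² = 6/143  (sign -1)
B: Δ: 0! 10! 2! / 13! → 1/858; sum: t=0:+1/28800 = 1/28800; 3j²(5 1 6; 0 1 -1) = Δ·Π!·Σ² = 7/286  (sign -1)
I_A²/I_B² = (6/143)/(7/286) = 12/7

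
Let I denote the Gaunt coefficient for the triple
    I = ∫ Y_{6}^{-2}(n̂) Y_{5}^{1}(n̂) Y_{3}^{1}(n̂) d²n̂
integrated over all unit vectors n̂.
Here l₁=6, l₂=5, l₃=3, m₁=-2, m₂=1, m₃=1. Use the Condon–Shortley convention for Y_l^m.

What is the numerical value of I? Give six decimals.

m-sum 0 ✓  L=14 even ✓  1≤3≤11 ✓
Π(2lᵢ+1) = 13×11×7 = 1001
triangle coeff Δ(6,5,3) = 1/675675
Σ_t [3,5]: t=3:−1/8640 t=4:+1/2304 t=5:−1/8640 = 7/34560
(3j)²=7/429 [(6 5 3; 0 0 0)], sign=-1
Σ_t [4,6]: t=4:+1/27648 t=5:−1/4320 t=6:+1/11520 = -1/9216
(3j)²=2/143 [(6 5 3; -2 1 1)], sign=-1
⇒ 4πI² = 98/429
I = (+1)√(98/429/(4π)) = 0.13482780

0.134828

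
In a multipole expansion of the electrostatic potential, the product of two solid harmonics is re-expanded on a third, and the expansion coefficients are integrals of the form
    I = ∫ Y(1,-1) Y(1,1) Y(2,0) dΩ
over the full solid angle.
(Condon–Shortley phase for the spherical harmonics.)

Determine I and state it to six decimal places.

0.126157

Rules hold: Σm=0, L=4 even, 0≤2≤2.
N = 3·3·5 = 45
Δ = 0!·2!·2!/5! = 1/30
Racah Σ t=0..0: t=0:+1/1 = 1/1
⇒ 3j(1 1 2; 0 0 0)² = 2/15, sgn +1
Racah Σ t=0..0: t=0:+1/4 = 1/4
⇒ 3j(1 1 2; -1 1 0)² = 1/30, sgn +1
4πI² = N·(3j₀)²·(3jₘ)² = 1/5
I = +1·√(0.2/4π) = 0.12615663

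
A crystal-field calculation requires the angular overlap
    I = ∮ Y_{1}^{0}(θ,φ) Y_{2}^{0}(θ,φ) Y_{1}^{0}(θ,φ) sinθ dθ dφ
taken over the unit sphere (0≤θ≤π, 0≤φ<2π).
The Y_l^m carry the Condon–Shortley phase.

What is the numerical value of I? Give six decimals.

0.252313

Checks pass: Σm=0; 4 even; l₃=1∈[1,3].
(2·1+1)(2·2+1)(2·1+1) = 45
Δ: 2! 0! 2! / 5! → 1/30
sum: t=1:−1/1 = -1/1
3j²(1 2 1; 0 0 0) = Δ·Π!·Σ² = 2/15  (sign +1)
(m-triple is (0,0,0) — same symbol as above.)
combine: 4πI² = 45·2/15·2/15 = 4/5
take √, sign +1: I = 0.25231325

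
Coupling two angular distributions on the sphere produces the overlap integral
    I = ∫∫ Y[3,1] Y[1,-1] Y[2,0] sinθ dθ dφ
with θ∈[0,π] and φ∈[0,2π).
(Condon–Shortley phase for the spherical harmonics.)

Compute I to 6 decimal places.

-0.202301

Checks pass: Σm=0; 6 even; l₃=2∈[2,4].
(2·3+1)(2·1+1)(2·2+1) = 105
Δ: 2! 4! 0! / 7! → 1/105
sum: t=1:−1/4 = -1/4
3j²(3 1 2; 0 0 0) = Δ·Π!·Σ² = 3/35  (sign -1)
sum: t=0:+1/8 = 1/8
3j²(3 1 2; 1 -1 0) = Δ·Π!·Σ² = 2/35  (sign +1)
combine: 4πI² = 105·3/35·2/35 = 18/35
take √, sign -1: I = -0.20230066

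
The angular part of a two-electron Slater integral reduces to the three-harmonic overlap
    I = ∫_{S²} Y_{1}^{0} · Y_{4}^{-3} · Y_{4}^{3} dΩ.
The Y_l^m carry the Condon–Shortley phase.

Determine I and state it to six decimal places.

Σlᵢ=9 odd — θ-integrand is odd under cosθ→−cosθ; I=0

0.000000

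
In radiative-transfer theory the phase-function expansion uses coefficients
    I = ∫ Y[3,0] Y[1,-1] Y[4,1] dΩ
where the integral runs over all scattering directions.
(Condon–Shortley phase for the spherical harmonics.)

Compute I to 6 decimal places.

-0.194664

Rules hold: Σm=0, L=8 even, 2≤4≤4.
N = 7·3·9 = 189
Δ = 0!·6!·2!/9! = 1/252
Racah Σ t=0..0: t=0:+1/36 = 1/36
⇒ 3j(3 1 4; 0 0 0)² = 4/63, sgn +1
Racah Σ t=0..0: t=0:+1/72 = 1/72
⇒ 3j(3 1 4; 0 -1 1)² = 5/126, sgn -1
4πI² = N·(3j₀)²·(3jₘ)² = 10/21
I = -1·√(0.47619/4π) = -0.19466390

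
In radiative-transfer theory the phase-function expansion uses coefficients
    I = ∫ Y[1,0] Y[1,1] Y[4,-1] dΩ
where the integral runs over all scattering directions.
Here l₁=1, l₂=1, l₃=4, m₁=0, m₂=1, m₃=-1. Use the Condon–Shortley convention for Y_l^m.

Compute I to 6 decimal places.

0.000000

|1−1|≤4≤1+1 violated ⇒ I = 0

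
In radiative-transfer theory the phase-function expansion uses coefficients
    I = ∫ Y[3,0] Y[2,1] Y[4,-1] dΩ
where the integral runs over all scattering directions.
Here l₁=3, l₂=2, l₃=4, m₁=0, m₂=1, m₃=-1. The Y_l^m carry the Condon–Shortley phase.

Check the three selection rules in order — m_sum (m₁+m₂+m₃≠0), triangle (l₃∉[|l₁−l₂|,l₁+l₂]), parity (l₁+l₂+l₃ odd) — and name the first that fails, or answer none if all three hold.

azimuthal sum: 0 + 1 − 1 = 0  ✓
1 ≤ 4 ≤ 5 (triangle on l)  ✓
L = 3 + 2 + 4 = 9 (odd)  ✗

parity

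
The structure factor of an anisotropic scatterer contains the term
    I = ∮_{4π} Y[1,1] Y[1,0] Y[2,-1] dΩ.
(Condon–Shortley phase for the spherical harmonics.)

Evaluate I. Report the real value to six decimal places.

Rules hold: Σm=0, L=4 even, 0≤2≤2.
N = 3·3·5 = 45
Δ = 0!·2!·2!/5! = 1/30
Racah Σ t=0..0: t=0:+1/1 = 1/1
⇒ 3j(1 1 2; 0 0 0)² = 2/15, sgn +1
Racah Σ t=0..0: t=0:+1/2 = 1/2
⇒ 3j(1 1 2; 1 0 -1)² = 1/10, sgn -1
4πI² = N·(3j₀)²·(3jₘ)² = 3/5
I = -1·√(0.6/4π) = -0.21850969

-0.218510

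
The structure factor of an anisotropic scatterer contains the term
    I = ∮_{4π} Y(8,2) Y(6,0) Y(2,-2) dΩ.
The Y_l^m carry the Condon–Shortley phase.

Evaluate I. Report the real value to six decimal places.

Rules hold: Σm=0, L=16 even, 2≤2≤14.
N = 17·13·5 = 1105
Δ = 12!·4!·0!/17! = 1/30940
Racah Σ t=6..6: t=6:+1/2073600 = 1/2073600
⇒ 3j(8 6 2; 0 0 0)² = 28/1105, sgn +1
Racah Σ t=6..6: t=6:+1/12441600 = 1/12441600
⇒ 3j(8 6 2; 2 0 -2)² = 3/442, sgn +1
4πI² = N·(3j₀)²·(3jₘ)² = 42/221
I = +1·√(0.190045/4π) = 0.12297691

0.122977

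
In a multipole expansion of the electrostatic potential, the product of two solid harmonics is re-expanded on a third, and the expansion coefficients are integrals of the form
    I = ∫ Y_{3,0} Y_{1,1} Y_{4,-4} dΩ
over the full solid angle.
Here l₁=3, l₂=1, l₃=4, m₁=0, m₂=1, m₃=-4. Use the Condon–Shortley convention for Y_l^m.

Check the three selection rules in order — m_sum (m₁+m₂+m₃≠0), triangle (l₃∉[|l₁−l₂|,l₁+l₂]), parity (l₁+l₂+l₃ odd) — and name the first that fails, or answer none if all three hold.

m_sum

m₁+m₂+m₃ = 0 + 1 − 4 = -3  ✗
triangle: |3−1|=2 ≤ l₃=4 ≤ 3+1=4
parity: l₁+l₂+l₃ = 8 is even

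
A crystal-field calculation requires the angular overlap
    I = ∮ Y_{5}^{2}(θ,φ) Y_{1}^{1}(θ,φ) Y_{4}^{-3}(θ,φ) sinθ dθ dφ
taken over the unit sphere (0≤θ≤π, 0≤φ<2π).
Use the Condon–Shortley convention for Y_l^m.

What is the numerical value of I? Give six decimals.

Checks pass: Σm=0; 10 even; l₃=4∈[4,6].
(2·5+1)(2·1+1)(2·4+1) = 297
Δ: 2! 8! 0! / 11! → 1/495
sum: t=1:−1/576 = -1/576
3j²(5 1 4; 0 0 0) = Δ·Π!·Σ² = 5/99  (sign -1)
sum: t=2:+1/10080 = 1/10080
3j²(5 1 4; 2 1 -3) = Δ·Π!·Σ² = 1/165  (sign -1)
combine: 4πI² = 297·5/99·1/165 = 1/11
take √, sign +1: I = 0.08505478

0.085055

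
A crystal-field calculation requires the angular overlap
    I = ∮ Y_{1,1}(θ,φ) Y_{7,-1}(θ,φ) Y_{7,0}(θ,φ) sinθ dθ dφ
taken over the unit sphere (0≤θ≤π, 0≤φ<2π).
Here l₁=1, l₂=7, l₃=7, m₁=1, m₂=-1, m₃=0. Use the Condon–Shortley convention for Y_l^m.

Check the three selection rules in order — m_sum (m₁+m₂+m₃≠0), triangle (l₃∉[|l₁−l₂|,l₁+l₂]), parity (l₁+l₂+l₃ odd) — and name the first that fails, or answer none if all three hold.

Σmᵢ = 0  ✓
l₃∈[|l₁−l₂|,l₁+l₂]=[6,8], have l₃=7  ✓
Σlᵢ = 15 ⇒ odd  ✗

parity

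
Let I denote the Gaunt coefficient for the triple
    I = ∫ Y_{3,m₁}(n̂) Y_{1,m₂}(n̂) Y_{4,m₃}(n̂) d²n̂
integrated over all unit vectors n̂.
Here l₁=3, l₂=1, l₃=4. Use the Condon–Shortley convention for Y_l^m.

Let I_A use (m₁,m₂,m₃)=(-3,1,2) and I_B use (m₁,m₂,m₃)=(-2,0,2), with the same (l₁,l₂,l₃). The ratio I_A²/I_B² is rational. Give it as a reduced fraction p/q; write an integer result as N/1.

1/12

l's match ⇒ only the (l;m) 3-j factors differ between A and B.
A: triangle coeff Δ(3,1,4) = 1/252; Σ_t [0,0]: t=0:+1/1440 = 1/1440; (3j)²=1/252 [(3 1 4; -3 1 2)], sign=+1
B: triangle coeff Δ(3,1,4) = 1/252; Σ_t [0,0]: t=0:+1/120 = 1/120; (3j)²=1/21 [(3 1 4; -2 0 2)], sign=+1
I_A²/I_B² = (1/252)/(1/21) = 1/12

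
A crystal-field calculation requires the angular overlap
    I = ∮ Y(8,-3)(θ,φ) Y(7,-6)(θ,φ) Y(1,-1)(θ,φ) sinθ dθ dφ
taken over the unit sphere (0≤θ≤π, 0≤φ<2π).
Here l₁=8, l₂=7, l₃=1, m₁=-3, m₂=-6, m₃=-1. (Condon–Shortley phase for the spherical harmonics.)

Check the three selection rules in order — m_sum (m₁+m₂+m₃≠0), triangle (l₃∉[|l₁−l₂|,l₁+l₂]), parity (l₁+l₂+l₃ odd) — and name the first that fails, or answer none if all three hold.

m_sum

m₁+m₂+m₃ = -3 − 6 − 1 = -10  ✗
triangle: |8−7|=1 ≤ l₃=1 ≤ 8+7=15
parity: l₁+l₂+l₃ = 16 is even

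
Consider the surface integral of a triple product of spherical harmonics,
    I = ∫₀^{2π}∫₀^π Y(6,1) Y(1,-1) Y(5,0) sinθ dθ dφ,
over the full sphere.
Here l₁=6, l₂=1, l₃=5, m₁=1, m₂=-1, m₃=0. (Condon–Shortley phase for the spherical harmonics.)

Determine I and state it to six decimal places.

-0.187239

Checks pass: Σm=0; 12 even; l₃=5∈[5,7].
(2·6+1)(2·1+1)(2·5+1) = 429
Δ: 2! 10! 0! / 13! → 1/858
sum: t=1:−1/14400 = -1/14400
3j²(6 1 5; 0 0 0) = Δ·Π!·Σ² = 6/143  (sign +1)
sum: t=0:+1/28800 = 1/28800
3j²(6 1 5; 1 -1 0) = Δ·Π!·Σ² = 7/286  (sign -1)
combine: 4πI² = 429·6/143·7/286 = 63/143
take √, sign -1: I = -0.18723944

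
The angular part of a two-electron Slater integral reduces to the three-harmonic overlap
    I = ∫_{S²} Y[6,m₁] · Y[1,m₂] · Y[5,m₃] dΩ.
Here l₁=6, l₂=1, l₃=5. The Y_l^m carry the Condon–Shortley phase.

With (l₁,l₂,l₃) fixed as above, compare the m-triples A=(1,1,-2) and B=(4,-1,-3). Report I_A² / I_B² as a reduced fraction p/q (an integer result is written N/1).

2/9

Same 6,1,5: normalisation and zero-m 3j drop out of the ratio.
A: Δ: 2! 10! 0! / 13! → 1/858; sum: t=2:+1/60480 = 1/60480; 3j²(6 1 5; 1 1 -2) = Δ·Π!·Σ² = 5/429  (sign -1)
B: Δ: 2! 10! 0! / 13! → 1/858; sum: t=0:+1/161280 = 1/161280; 3j²(6 1 5; 4 -1 -3) = Δ·Π!·Σ² = 15/286  (sign +1)
I_A²/I_B² = (5/429)/(15/286) = 2/9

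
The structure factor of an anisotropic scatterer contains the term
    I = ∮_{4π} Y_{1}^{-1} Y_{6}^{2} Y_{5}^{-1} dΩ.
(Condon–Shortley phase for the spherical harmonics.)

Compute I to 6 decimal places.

0.216205

m-sum 0 ✓  L=12 even ✓  5≤5≤7 ✓
Π(2lᵢ+1) = 3×13×11 = 429
triangle coeff Δ(1,6,5) = 1/858
Σ_t [1,1]: t=1:−1/14400 = -1/14400
(3j)²=6/143 [(1 6 5; 0 0 0)], sign=+1
Σ_t [2,2]: t=2:+1/34560 = 1/34560
(3j)²=14/429 [(1 6 5; -1 2 -1)], sign=+1
⇒ 4πI² = 84/143
I = (+1)√(84/143/(4π)) = 0.21620548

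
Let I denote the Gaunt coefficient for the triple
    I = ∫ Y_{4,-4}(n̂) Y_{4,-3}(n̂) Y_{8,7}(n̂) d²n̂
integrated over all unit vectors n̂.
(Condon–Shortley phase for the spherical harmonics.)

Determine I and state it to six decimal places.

Rules hold: Σm=0, L=16 even, 0≤8≤8.
N = 9·9·17 = 1377
Δ = 0!·8!·8!/17! = 1/218790
Racah Σ t=0..0: t=0:+1/331776 = 1/331776
⇒ 3j(4 4 8; 0 0 0)² = 490/21879, sgn +1
Racah Σ t=0..0: t=0:+1/203212800 = 1/203212800
⇒ 3j(4 4 8; -4 -3 7)² = 1/34, sgn -1
4πI² = N·(3j₀)²·(3jₘ)² = 2205/2431
I = -1·√(0.907034/4π) = -0.26866240

-0.268662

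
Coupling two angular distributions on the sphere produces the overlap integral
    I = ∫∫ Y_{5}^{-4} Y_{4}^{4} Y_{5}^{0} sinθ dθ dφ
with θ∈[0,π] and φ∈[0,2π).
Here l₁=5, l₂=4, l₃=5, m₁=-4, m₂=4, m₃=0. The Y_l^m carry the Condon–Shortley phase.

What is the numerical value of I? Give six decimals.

0.130198

Checks pass: Σm=0; 14 even; l₃=5∈[1,9].
(2·5+1)(2·4+1)(2·5+1) = 1089
Δ: 4! 6! 4! / 15! → 1/3153150
sum: t=0:+1/69120 t=1:−1/1728 t=2:+1/576 t=3:−1/1728 t=4:+1/69120 = 7/11520
3j²(5 4 5; 0 0 0) = Δ·Π!·Σ² = 2/143  (sign -1)
sum: t=4:+1/69120 = 1/69120
3j²(5 4 5; -4 4 0) = Δ·Π!·Σ² = 2/143  (sign -1)
combine: 4πI² = 1089·2/143·2/143 = 36/169
take √, sign +1: I = 0.13019760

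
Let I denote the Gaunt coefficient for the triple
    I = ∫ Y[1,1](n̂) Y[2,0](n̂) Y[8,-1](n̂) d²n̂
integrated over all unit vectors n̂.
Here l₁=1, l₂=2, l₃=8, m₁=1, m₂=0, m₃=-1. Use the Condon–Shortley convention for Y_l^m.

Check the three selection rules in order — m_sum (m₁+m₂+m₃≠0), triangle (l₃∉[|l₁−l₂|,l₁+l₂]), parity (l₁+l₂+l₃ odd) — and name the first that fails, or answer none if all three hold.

triangle

m₁+m₂+m₃ = 1 + 0 − 1 = 0  ✓
triangle: |1−2|=1 ≤ l₃=8 ≤ 1+2=3  ✗
parity: l₁+l₂+l₃ = 11 is odd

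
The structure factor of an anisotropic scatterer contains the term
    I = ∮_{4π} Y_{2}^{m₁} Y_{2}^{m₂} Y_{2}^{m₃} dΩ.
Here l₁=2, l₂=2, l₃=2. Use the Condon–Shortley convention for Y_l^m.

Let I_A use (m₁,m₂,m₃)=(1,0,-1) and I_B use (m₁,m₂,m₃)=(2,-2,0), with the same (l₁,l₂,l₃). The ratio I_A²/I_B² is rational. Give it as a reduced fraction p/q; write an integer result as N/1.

l's match ⇒ only the (l;m) 3-j factors differ between A and B.
A: triangle coeff Δ(2,2,2) = 1/630; Σ_t [0,1]: t=0:+1/4 t=1:−1/2 = -1/4; (3j)²=1/70 [(2 2 2; 1 0 -1)], sign=+1
B: triangle coeff Δ(2,2,2) = 1/630; Σ_t [0,0]: t=0:+1/8 = 1/8; (3j)²=2/35 [(2 2 2; 2 -2 0)], sign=+1
I_A²/I_B² = (1/70)/(2/35) = 1/4

1/4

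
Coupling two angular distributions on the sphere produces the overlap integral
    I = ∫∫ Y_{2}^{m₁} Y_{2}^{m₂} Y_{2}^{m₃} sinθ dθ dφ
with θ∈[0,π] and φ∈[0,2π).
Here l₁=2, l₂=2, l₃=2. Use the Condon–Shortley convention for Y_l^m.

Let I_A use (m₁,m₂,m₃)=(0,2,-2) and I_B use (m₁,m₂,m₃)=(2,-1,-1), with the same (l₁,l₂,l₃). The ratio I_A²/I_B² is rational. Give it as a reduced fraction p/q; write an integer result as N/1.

2/3

Shared (l₁,l₂,l₃)=(2,2,2): N and (l;000)² cancel in I_A²/I_B².
A: Δ = 2!·2!·2!/7! = 1/630; Racah Σ t=2..2: t=2:+1/8 = 1/8; ⇒ 3j(2 2 2; 0 2 -2)² = 2/35, sgn +1
B: Δ = 2!·2!·2!/7! = 1/630; Racah Σ t=0..0: t=0:+1/4 = 1/4; ⇒ 3j(2 2 2; 2 -1 -1)² = 3/35, sgn -1
I_A²/I_B² = (2/35)/(3/35) = 2/3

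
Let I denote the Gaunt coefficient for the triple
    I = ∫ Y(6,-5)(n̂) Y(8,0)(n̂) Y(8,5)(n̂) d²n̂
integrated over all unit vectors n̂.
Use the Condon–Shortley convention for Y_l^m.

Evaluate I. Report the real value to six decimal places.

-0.136937

m-sum 0 ✓  L=22 even ✓  2≤8≤14 ✓
Π(2lᵢ+1) = 13×17×17 = 3757
triangle coeff Δ(6,8,8) = 1/13742520792
Σ_t [0,6]: t=0:+1/41803776000 t=1:−1/435456000 t=2:+1/39813120 t=3:−1/18662400 t=4:+1/39813120 t=5:−1/435456000 t=6:+1/41803776000 = -11/1393459200
(3j)²=600/96577 [(6 8 8; 0 0 0)], sign=-1
Σ_t [5,6]: t=5:−1/2612736000 t=6:+1/6967296000 = -1/4180377600
(3j)²=75/7429 [(6 8 8; -5 0 5)], sign=+1
⇒ 4πI² = 45000/190969
I = (-1)√(45000/190969/(4π)) = -0.13693671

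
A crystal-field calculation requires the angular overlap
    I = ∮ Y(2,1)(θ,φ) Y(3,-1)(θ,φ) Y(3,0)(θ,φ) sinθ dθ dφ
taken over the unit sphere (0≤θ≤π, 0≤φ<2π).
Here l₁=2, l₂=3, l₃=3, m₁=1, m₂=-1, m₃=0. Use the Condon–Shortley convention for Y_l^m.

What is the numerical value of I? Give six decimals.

-0.059471

Checks pass: Σm=0; 8 even; l₃=3∈[1,5].
(2·2+1)(2·3+1)(2·3+1) = 245
Δ: 2! 2! 4! / 9! → 1/3780
sum: t=0:+1/24 t=1:−1/4 t=2:+1/24 = -1/6
3j²(2 3 3; 0 0 0) = Δ·Π!·Σ² = 4/105  (sign +1)
sum: t=0:+1/8 t=1:−1/12 = 1/24
3j²(2 3 3; 1 -1 0) = Δ·Π!·Σ² = 1/210  (sign -1)
combine: 4πI² = 245·4/105·1/210 = 2/45
take √, sign -1: I = -0.05947080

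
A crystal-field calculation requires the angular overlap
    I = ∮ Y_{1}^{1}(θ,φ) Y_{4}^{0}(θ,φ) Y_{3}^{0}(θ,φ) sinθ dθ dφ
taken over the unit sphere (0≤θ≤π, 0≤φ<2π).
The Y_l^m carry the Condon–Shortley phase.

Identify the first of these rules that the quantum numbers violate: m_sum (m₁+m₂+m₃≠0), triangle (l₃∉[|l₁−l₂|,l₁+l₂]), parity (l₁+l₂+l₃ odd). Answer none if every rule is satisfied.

m₁+m₂+m₃ = 1 + 0 + 0 = 1  ✗
triangle: |1−4|=3 ≤ l₃=3 ≤ 1+4=5
parity: l₁+l₂+l₃ = 8 is even

m_sum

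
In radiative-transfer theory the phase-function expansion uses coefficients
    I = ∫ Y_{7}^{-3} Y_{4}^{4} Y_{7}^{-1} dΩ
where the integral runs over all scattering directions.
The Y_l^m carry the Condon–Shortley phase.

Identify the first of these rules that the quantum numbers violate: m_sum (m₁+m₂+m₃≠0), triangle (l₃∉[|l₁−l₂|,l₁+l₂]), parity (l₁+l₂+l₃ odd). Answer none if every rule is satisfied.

none

Σmᵢ = 0  ✓
l₃∈[|l₁−l₂|,l₁+l₂]=[3,11], have l₃=7  ✓
Σlᵢ = 18 ⇒ even  ✓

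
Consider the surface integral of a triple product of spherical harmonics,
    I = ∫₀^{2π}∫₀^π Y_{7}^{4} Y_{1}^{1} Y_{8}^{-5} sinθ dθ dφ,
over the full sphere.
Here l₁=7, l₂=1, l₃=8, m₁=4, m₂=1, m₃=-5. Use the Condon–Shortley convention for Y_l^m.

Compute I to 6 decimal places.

-0.270230

Checks pass: Σm=0; 16 even; l₃=8∈[6,8].
(2·7+1)(2·1+1)(2·8+1) = 765
Δ: 0! 14! 2! / 17! → 1/2040
sum: t=0:+1/25401600 = 1/25401600
3j²(7 1 8; 0 0 0) = Δ·Π!·Σ² = 8/255  (sign +1)
sum: t=0:+1/479001600 = 1/479001600
3j²(7 1 8; 4 1 -5) = Δ·Π!·Σ² = 13/340  (sign -1)
combine: 4πI² = 765·8/255·13/340 = 78/85
take √, sign -1: I = -0.27022959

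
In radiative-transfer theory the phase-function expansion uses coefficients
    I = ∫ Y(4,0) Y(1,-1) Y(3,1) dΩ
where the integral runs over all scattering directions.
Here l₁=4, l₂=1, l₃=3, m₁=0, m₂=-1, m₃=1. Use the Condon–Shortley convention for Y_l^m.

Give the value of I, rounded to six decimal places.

0.150786

Rules hold: Σm=0, L=8 even, 3≤3≤5.
N = 9·3·7 = 189
Δ = 2!·6!·0!/9! = 1/252
Racah Σ t=1..1: t=1:−1/36 = -1/36
⇒ 3j(4 1 3; 0 0 0)² = 4/63, sgn +1
Racah Σ t=0..0: t=0:+1/96 = 1/96
⇒ 3j(4 1 3; 0 -1 1)² = 1/42, sgn +1
4πI² = N·(3j₀)²·(3jₘ)² = 2/7
I = +1·√(0.285714/4π) = 0.15078601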